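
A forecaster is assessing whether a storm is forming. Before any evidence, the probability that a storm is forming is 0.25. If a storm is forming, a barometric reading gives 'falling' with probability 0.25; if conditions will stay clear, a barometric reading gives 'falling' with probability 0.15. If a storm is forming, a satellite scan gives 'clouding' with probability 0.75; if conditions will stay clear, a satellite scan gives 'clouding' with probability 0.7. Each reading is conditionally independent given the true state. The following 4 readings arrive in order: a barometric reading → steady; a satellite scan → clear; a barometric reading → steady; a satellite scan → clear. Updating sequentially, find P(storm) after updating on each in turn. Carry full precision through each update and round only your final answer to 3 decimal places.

0.153

Apply Bayes' rule sequentially, carrying P(storm) forward.
After a barometric reading='steady': P(storm) = 0.75·0.2500 / (0.75·0.2500 + 0.85·0.7500) ≈ 0.2273
After a satellite scan='clear': P(storm) = 0.25·0.2273 / (0.25·0.2273 + 0.3·0.7727) ≈ 0.1969
After a barometric reading='steady': P(storm) = 0.75·0.1969 / (0.75·0.1969 + 0.85·0.8031) ≈ 0.1778
After a satellite scan='clear': P(storm) = 0.25·0.1778 / (0.25·0.1778 + 0.3·0.8222) ≈ 0.1527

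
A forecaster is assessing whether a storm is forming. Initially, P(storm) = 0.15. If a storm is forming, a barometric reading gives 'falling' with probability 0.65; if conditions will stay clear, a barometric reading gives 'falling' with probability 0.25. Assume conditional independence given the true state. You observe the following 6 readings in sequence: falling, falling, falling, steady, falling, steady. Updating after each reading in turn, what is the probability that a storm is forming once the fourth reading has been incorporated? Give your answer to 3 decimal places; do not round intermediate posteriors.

0.591

After 'falling': P(storm) = 0.65·0.1500 / (0.65·0.1500 + 0.25·0.8500) ≈ 0.3145
After 'falling': P(storm) = 0.65·0.3145 / (0.65·0.3145 + 0.25·0.6855) ≈ 0.5440
After 'falling': P(storm) = 0.65·0.5440 / (0.65·0.5440 + 0.25·0.4560) ≈ 0.7562
After 'steady': P(storm) = 0.35·0.7562 / (0.35·0.7562 + 0.75·0.2438) ≈ 0.5914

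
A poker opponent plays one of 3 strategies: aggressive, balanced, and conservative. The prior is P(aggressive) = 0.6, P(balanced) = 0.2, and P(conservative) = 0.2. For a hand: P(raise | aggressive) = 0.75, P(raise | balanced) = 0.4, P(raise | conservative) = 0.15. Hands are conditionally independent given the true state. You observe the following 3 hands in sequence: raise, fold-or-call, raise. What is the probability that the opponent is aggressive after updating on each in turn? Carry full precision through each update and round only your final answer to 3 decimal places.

0.786

After 'raise': normaliser = 0.75·0.6000 + 0.4·0.2000 + 0.15·0.2000; P(aggressive) ≈ 0.8036, P(balanced) ≈ 0.1429, P(conservative) ≈ 0.0536
After 'fold-or-call': normaliser = 0.25·0.8036 + 0.6·0.1429 + 0.85·0.0536; P(aggressive) ≈ 0.6048, P(balanced) ≈ 0.2581, P(conservative) ≈ 0.1371
After 'raise': normaliser = 0.75·0.6048 + 0.4·0.2581 + 0.15·0.1371; P(aggressive) ≈ 0.7856, P(balanced) ≈ 0.1788, P(conservative) ≈ 0.0356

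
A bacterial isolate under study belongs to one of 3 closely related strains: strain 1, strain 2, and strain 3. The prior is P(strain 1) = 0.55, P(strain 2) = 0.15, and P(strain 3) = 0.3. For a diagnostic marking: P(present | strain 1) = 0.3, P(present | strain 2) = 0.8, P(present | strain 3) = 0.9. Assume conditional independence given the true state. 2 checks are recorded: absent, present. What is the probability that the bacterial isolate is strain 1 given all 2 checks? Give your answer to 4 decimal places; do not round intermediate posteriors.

0.6937

After 'absent': normaliser = 0.7·0.5500 + 0.2·0.1500 + 0.1·0.3000; P(strain 1) ≈ 0.8652, P(strain 2) ≈ 0.0674, P(strain 3) ≈ 0.0674
After 'present': normaliser = 0.3·0.8652 + 0.8·0.0674 + 0.9·0.0674; P(strain 1) ≈ 0.6937, P(strain 2) ≈ 0.1441, P(strain 3) ≈ 0.1622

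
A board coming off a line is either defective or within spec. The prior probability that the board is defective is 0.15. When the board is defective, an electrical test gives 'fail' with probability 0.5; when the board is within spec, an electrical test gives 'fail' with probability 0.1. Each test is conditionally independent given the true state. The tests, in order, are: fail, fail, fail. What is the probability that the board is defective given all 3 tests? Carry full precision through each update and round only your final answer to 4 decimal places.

After 'fail': P(defective) = 0.5·0.1500 / (0.5·0.1500 + 0.1·0.8500) ≈ 0.4688
After 'fail': P(defective) = 0.5·0.4688 / (0.5·0.4688 + 0.1·0.5312) ≈ 0.8152
After 'fail': P(defective) = 0.5·0.8152 / (0.5·0.8152 + 0.1·0.1848) ≈ 0.9566

0.9566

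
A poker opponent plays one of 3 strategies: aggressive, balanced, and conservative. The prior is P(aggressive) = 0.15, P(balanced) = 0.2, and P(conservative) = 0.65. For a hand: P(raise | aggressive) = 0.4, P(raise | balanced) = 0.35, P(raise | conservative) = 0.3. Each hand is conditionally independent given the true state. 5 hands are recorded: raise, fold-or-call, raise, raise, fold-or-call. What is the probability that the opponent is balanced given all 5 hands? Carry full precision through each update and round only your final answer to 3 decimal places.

0.231

After 'raise': normaliser = 0.4·0.1500 + 0.35·0.2000 + 0.3·0.6500; P(aggressive) ≈ 0.1846, P(balanced) ≈ 0.2154, P(conservative) ≈ 0.6000
After 'fold-or-call': normaliser = 0.6·0.1846 + 0.65·0.2154 + 0.7·0.6000; P(aggressive) ≈ 0.1651, P(balanced) ≈ 0.2087, P(conservative) ≈ 0.6261
After 'raise': normaliser = 0.4·0.1651 + 0.35·0.2087 + 0.3·0.6261; P(aggressive) ≈ 0.2020, P(balanced) ≈ 0.2234, P(conservative) ≈ 0.5745
After 'raise': normaliser = 0.4·0.2020 + 0.35·0.2234 + 0.3·0.5745; P(aggressive) ≈ 0.2439, P(balanced) ≈ 0.2360, P(conservative) ≈ 0.5201
After 'fold-or-call': normaliser = 0.6·0.2439 + 0.65·0.2360 + 0.7·0.5201; P(aggressive) ≈ 0.2204, P(balanced) ≈ 0.2311, P(conservative) ≈ 0.5485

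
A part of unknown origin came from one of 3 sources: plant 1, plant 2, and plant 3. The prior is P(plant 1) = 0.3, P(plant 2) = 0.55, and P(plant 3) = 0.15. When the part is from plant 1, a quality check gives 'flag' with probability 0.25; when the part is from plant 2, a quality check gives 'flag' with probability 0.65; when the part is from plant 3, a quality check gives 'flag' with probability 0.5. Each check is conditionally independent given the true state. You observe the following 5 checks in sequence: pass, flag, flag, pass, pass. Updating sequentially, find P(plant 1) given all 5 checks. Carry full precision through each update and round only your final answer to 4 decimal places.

After 'pass': normaliser = 0.75·0.3000 + 0.35·0.5500 + 0.5·0.1500; P(plant 1) ≈ 0.4569, P(plant 2) ≈ 0.3909, P(plant 3) ≈ 0.1523
After 'flag': normaliser = 0.25·0.4569 + 0.65·0.3909 + 0.5·0.1523; P(plant 1) ≈ 0.2570, P(plant 2) ≈ 0.5717, P(plant 3) ≈ 0.1713
After 'flag': normaliser = 0.25·0.2570 + 0.65·0.5717 + 0.5·0.1713; P(plant 1) ≈ 0.1232, P(plant 2) ≈ 0.7125, P(plant 3) ≈ 0.1643
After 'pass': normaliser = 0.75·0.1232 + 0.35·0.7125 + 0.5·0.1643; P(plant 1) ≈ 0.2180, P(plant 2) ≈ 0.5883, P(plant 3) ≈ 0.1937
After 'pass': normaliser = 0.75·0.2180 + 0.35·0.5883 + 0.5·0.1937; P(plant 1) ≈ 0.3506, P(plant 2) ≈ 0.4416, P(plant 3) ≈ 0.2078

0.3506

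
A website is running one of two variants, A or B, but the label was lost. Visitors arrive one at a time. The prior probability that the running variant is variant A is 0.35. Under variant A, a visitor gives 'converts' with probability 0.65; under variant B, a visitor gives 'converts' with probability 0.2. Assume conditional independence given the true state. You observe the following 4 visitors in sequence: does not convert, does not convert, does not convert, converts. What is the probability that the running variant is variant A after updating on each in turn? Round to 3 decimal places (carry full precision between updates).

After 'does not convert': P(A) = 0.35·0.3500 / (0.35·0.3500 + 0.8·0.6500) ≈ 0.1907
After 'does not convert': P(A) = 0.35·0.1907 / (0.35·0.1907 + 0.8·0.8093) ≈ 0.0934
After 'does not convert': P(A) = 0.35·0.0934 / (0.35·0.0934 + 0.8·0.9066) ≈ 0.0431
After 'converts': P(A) = 0.65·0.0431 / (0.65·0.0431 + 0.2·0.9569) ≈ 0.1278

0.128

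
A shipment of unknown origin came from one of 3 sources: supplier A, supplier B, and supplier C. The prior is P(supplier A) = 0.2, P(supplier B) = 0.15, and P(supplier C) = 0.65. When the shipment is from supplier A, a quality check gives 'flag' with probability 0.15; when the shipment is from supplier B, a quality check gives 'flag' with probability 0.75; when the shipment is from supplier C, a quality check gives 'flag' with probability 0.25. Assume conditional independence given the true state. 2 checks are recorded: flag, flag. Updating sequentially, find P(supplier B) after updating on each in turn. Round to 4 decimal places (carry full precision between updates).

After 'flag': normaliser = 0.15·0.2000 + 0.75·0.1500 + 0.25·0.6500; P(supplier A) ≈ 0.0984, P(supplier B) ≈ 0.3689, P(supplier C) ≈ 0.5328
After 'flag': normaliser = 0.15·0.0984 + 0.75·0.3689 + 0.25·0.5328; P(supplier A) ≈ 0.0347, P(supplier B) ≈ 0.6515, P(supplier C) ≈ 0.3137

0.6515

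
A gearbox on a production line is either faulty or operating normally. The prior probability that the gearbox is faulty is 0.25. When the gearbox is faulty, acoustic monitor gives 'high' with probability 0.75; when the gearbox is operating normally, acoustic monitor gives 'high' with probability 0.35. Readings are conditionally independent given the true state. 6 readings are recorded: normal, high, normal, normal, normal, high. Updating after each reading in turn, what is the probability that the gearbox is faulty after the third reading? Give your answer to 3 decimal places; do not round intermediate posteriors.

After 'normal': P(faulty) = 0.25·0.2500 / (0.25·0.2500 + 0.65·0.7500) ≈ 0.1136
After 'high': P(faulty) = 0.75·0.1136 / (0.75·0.1136 + 0.35·0.8864) ≈ 0.2155
After 'normal': P(faulty) = 0.25·0.2155 / (0.25·0.2155 + 0.65·0.7845) ≈ 0.0956

0.096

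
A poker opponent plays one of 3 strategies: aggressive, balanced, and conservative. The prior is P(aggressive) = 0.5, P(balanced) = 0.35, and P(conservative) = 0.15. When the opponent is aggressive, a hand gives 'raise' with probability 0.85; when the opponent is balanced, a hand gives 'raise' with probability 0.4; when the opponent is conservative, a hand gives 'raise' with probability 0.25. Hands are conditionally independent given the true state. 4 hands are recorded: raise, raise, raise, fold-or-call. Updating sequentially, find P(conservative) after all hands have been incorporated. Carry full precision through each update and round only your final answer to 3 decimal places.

0.029

After 'raise': normaliser = 0.85·0.5000 + 0.4·0.3500 + 0.25·0.1500; P(aggressive) ≈ 0.7054, P(balanced) ≈ 0.2324, P(conservative) ≈ 0.0622
After 'raise': normaliser = 0.85·0.7054 + 0.4·0.2324 + 0.25·0.0622; P(aggressive) ≈ 0.8468, P(balanced) ≈ 0.1313, P(conservative) ≈ 0.0220
After 'raise': normaliser = 0.85·0.8468 + 0.4·0.1313 + 0.25·0.0220; P(aggressive) ≈ 0.9254, P(balanced) ≈ 0.0675, P(conservative) ≈ 0.0071
After 'fold-or-call': normaliser = 0.15·0.9254 + 0.6·0.0675 + 0.75·0.0071; P(aggressive) ≈ 0.7519, P(balanced) ≈ 0.2194, P(conservative) ≈ 0.0287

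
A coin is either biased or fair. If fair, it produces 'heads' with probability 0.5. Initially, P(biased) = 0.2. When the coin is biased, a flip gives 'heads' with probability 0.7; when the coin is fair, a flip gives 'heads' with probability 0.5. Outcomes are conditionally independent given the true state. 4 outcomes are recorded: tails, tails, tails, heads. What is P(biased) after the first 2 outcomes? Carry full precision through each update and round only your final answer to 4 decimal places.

0.0826

After 'tails': P(biased) = 0.3·0.2000 / (0.3·0.2000 + 0.5·0.8000) ≈ 0.1304
After 'tails': P(biased) = 0.3·0.1304 / (0.3·0.1304 + 0.5·0.8696) ≈ 0.0826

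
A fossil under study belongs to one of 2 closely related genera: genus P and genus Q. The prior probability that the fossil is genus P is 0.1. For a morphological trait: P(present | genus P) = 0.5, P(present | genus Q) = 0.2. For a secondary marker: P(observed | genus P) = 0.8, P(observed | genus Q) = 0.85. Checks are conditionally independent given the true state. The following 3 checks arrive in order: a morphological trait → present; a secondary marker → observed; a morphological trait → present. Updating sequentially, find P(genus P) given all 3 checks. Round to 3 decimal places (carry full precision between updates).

After a morphological trait='present': P(genus P) = 0.5·0.1000 / (0.5·0.1000 + 0.2·0.9000) ≈ 0.2174
After a secondary marker='observed': P(genus P) = 0.8·0.2174 / (0.8·0.2174 + 0.85·0.7826) ≈ 0.2073
After a morphological trait='present': P(genus P) = 0.5·0.2073 / (0.5·0.2073 + 0.2·0.7927) ≈ 0.3953

0.395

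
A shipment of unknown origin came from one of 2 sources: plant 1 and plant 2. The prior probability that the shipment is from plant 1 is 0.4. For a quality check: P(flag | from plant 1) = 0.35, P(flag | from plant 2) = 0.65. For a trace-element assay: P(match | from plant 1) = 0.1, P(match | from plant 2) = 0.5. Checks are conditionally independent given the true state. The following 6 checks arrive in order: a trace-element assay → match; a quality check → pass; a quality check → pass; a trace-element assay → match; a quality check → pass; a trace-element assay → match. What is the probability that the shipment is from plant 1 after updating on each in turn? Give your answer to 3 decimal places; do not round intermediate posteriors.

0.033

After a trace-element assay='match': P(plant 1) = 0.1·0.4000 / (0.1·0.4000 + 0.5·0.6000) ≈ 0.1176
After a quality check='pass': P(plant 1) = 0.65·0.1176 / (0.65·0.1176 + 0.35·0.8824) ≈ 0.1985
After a quality check='pass': P(plant 1) = 0.65·0.1985 / (0.65·0.1985 + 0.35·0.8015) ≈ 0.3150
After a trace-element assay='match': P(plant 1) = 0.1·0.3150 / (0.1·0.3150 + 0.5·0.6850) ≈ 0.0842
After a quality check='pass': P(plant 1) = 0.65·0.0842 / (0.65·0.0842 + 0.35·0.9158) ≈ 0.1459
After a trace-element assay='match': P(plant 1) = 0.1·0.1459 / (0.1·0.1459 + 0.5·0.8541) ≈ 0.0330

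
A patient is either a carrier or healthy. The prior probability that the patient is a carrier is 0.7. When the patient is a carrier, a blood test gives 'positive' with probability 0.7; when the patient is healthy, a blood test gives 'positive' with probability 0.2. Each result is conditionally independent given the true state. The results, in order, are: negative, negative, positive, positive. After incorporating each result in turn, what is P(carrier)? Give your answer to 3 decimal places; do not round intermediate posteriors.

Apply Bayes' rule sequentially, carrying P(carrier) forward.
After 'negative': P(carrier) = 0.3·0.7000 / (0.3·0.7000 + 0.8·0.3000) ≈ 0.4667
After 'negative': P(carrier) = 0.3·0.4667 / (0.3·0.4667 + 0.8·0.5333) ≈ 0.2471
After 'positive': P(carrier) = 0.7·0.2471 / (0.7·0.2471 + 0.2·0.7529) ≈ 0.5345
After 'positive': P(carrier) = 0.7·0.5345 / (0.7·0.5345 + 0.2·0.4655) ≈ 0.8008

0.801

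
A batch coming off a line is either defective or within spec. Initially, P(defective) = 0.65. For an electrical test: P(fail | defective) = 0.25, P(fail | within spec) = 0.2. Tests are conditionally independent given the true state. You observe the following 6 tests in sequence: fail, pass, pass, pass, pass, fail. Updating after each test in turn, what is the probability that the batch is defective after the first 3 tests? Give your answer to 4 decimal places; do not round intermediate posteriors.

0.6711

After 'fail': P(defective) = 0.25·0.6500 / (0.25·0.6500 + 0.2·0.3500) ≈ 0.6989
After 'pass': P(defective) = 0.75·0.6989 / (0.75·0.6989 + 0.8·0.3011) ≈ 0.6852
After 'pass': P(defective) = 0.75·0.6852 / (0.75·0.6852 + 0.8·0.3148) ≈ 0.6711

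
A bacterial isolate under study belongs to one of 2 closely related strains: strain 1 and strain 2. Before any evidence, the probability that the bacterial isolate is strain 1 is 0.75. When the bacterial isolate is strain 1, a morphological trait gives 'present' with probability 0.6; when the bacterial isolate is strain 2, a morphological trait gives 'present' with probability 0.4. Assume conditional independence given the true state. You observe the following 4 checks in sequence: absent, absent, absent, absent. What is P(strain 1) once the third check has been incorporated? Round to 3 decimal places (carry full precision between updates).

0.471

After 'absent': P(strain 1) = 0.4·0.7500 / (0.4·0.7500 + 0.6·0.2500) ≈ 0.6667
After 'absent': P(strain 1) = 0.4·0.6667 / (0.4·0.6667 + 0.6·0.3333) ≈ 0.5714
After 'absent': P(strain 1) = 0.4·0.5714 / (0.4·0.5714 + 0.6·0.4286) ≈ 0.4706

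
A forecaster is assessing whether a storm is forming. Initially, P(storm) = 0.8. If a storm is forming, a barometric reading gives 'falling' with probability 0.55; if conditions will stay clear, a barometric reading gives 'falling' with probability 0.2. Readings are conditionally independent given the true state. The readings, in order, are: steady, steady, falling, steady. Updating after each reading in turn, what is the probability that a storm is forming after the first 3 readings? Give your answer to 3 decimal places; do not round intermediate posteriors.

After 'steady': P(storm) = 0.45·0.8000 / (0.45·0.8000 + 0.8·0.2000) ≈ 0.6923
After 'steady': P(storm) = 0.45·0.6923 / (0.45·0.6923 + 0.8·0.3077) ≈ 0.5586
After 'falling': P(storm) = 0.55·0.5586 / (0.55·0.5586 + 0.2·0.4414) ≈ 0.7768

0.777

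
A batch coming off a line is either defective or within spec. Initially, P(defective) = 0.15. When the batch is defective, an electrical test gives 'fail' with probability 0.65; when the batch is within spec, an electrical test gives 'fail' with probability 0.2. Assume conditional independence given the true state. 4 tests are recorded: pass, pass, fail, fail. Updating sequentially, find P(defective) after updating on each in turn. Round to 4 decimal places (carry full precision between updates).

After 'pass': P(defective) = 0.35·0.1500 / (0.35·0.1500 + 0.8·0.8500) ≈ 0.0717
After 'pass': P(defective) = 0.35·0.0717 / (0.35·0.0717 + 0.8·0.9283) ≈ 0.0327
After 'fail': P(defective) = 0.65·0.0327 / (0.65·0.0327 + 0.2·0.9673) ≈ 0.0989
After 'fail': P(defective) = 0.65·0.0989 / (0.65·0.0989 + 0.2·0.9011) ≈ 0.2630

0.2630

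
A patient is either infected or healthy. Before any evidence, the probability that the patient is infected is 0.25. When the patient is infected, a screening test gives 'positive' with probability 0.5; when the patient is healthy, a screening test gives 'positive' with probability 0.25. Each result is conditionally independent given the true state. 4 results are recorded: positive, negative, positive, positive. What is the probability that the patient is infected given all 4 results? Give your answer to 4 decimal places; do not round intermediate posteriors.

After 'positive': P(infected) = 0.5·0.2500 / (0.5·0.2500 + 0.25·0.7500) ≈ 0.4000
After 'negative': P(infected) = 0.5·0.4000 / (0.5·0.4000 + 0.75·0.6000) ≈ 0.3077
After 'positive': P(infected) = 0.5·0.3077 / (0.5·0.3077 + 0.25·0.6923) ≈ 0.4706
After 'positive': P(infected) = 0.5·0.4706 / (0.5·0.4706 + 0.25·0.5294) ≈ 0.6400

0.6400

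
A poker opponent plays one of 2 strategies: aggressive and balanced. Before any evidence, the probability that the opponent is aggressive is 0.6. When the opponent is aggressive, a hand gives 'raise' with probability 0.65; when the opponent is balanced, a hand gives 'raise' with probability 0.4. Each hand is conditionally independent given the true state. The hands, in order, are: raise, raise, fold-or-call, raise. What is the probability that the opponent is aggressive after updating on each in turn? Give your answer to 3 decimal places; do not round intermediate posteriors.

Each posterior becomes the prior for the next update.
After 'raise': P(aggressive) = 0.65·0.6000 / (0.65·0.6000 + 0.4·0.4000) ≈ 0.7091
After 'raise': P(aggressive) = 0.65·0.7091 / (0.65·0.7091 + 0.4·0.2909) ≈ 0.7984
After 'fold-or-call': P(aggressive) = 0.35·0.7984 / (0.35·0.7984 + 0.6·0.2016) ≈ 0.6979
After 'raise': P(aggressive) = 0.65·0.6979 / (0.65·0.6979 + 0.4·0.3021) ≈ 0.7897

0.790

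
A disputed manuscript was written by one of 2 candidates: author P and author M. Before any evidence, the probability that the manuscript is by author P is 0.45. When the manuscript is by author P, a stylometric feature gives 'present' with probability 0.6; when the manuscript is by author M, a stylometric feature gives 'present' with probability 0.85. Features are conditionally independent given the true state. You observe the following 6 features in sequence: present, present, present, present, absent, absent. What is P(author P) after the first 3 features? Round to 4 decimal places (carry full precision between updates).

After 'present': P(author P) = 0.6·0.4500 / (0.6·0.4500 + 0.85·0.5500) ≈ 0.3661
After 'present': P(author P) = 0.6·0.3661 / (0.6·0.3661 + 0.85·0.6339) ≈ 0.2896
After 'present': P(author P) = 0.6·0.2896 / (0.6·0.2896 + 0.85·0.7104) ≈ 0.2235

0.2235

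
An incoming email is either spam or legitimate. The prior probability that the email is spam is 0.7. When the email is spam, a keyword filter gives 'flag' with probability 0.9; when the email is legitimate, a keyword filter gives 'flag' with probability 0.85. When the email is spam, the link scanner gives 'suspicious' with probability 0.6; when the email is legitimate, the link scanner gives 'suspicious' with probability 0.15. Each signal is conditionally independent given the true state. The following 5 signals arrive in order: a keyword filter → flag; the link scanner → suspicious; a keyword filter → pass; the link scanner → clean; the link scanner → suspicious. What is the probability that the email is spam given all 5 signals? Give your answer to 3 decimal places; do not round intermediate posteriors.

Each posterior becomes the prior for the next update.
After a keyword filter='flag': P(spam) = 0.9·0.7000 / (0.9·0.7000 + 0.85·0.3000) ≈ 0.7119
After the link scanner='suspicious': P(spam) = 0.6·0.7119 / (0.6·0.7119 + 0.15·0.2881) ≈ 0.9081
After a keyword filter='pass': P(spam) = 0.1·0.9081 / (0.1·0.9081 + 0.15·0.0919) ≈ 0.8682
After the link scanner='clean': P(spam) = 0.4·0.8682 / (0.4·0.8682 + 0.85·0.1318) ≈ 0.7561
After the link scanner='suspicious': P(spam) = 0.6·0.7561 / (0.6·0.7561 + 0.15·0.2439) ≈ 0.9254

0.925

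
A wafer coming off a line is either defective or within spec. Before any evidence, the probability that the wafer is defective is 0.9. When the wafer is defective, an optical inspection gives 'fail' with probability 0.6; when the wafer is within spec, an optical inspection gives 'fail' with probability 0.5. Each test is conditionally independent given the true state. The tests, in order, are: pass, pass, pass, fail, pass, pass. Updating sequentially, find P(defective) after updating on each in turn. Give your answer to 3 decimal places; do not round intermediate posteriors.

After 'pass': P(defective) = 0.4·0.9000 / (0.4·0.9000 + 0.5·0.1000) ≈ 0.8780
After 'pass': P(defective) = 0.4·0.8780 / (0.4·0.8780 + 0.5·0.1220) ≈ 0.8521
After 'pass': P(defective) = 0.4·0.8521 / (0.4·0.8521 + 0.5·0.1479) ≈ 0.8217
After 'fail': P(defective) = 0.6·0.8217 / (0.6·0.8217 + 0.5·0.1783) ≈ 0.8469
After 'pass': P(defective) = 0.4·0.8469 / (0.4·0.8469 + 0.5·0.1531) ≈ 0.8156
After 'pass': P(defective) = 0.4·0.8156 / (0.4·0.8156 + 0.5·0.1844) ≈ 0.7797

0.780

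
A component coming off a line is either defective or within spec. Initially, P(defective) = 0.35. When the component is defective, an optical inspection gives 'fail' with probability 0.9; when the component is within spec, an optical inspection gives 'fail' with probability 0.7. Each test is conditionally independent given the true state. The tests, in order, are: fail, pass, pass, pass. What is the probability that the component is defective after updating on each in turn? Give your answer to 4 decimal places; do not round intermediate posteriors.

0.0250

After 'fail': P(defective) = 0.9·0.3500 / (0.9·0.3500 + 0.7·0.6500) ≈ 0.4091
After 'pass': P(defective) = 0.1·0.4091 / (0.1·0.4091 + 0.3·0.5909) ≈ 0.1875
After 'pass': P(defective) = 0.1·0.1875 / (0.1·0.1875 + 0.3·0.8125) ≈ 0.0714
After 'pass': P(defective) = 0.1·0.0714 / (0.1·0.0714 + 0.3·0.9286) ≈ 0.0250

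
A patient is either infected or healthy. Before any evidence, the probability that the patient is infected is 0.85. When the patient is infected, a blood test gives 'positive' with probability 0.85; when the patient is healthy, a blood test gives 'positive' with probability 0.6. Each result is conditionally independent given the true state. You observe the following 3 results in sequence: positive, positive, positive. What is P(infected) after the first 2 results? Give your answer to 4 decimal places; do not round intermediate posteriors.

0.9192

After 'positive': P(infected) = 0.85·0.8500 / (0.85·0.8500 + 0.6·0.1500) ≈ 0.8892
After 'positive': P(infected) = 0.85·0.8892 / (0.85·0.8892 + 0.6·0.1108) ≈ 0.9192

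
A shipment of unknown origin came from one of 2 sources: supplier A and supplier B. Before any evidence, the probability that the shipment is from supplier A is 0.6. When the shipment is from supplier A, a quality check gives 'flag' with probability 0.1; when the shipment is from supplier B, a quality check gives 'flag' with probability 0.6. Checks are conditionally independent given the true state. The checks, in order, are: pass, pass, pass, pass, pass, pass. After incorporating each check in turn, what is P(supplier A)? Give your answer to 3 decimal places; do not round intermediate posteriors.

0.995

Apply Bayes' rule sequentially, carrying P(supplier A) forward.
After 'pass': P(supplier A) = 0.9·0.6000 / (0.9·0.6000 + 0.4·0.4000) ≈ 0.7714
After 'pass': P(supplier A) = 0.9·0.7714 / (0.9·0.7714 + 0.4·0.2286) ≈ 0.8836
After 'pass': P(supplier A) = 0.9·0.8836 / (0.9·0.8836 + 0.4·0.1164) ≈ 0.9447
After 'pass': P(supplier A) = 0.9·0.9447 / (0.9·0.9447 + 0.4·0.0553) ≈ 0.9746
After 'pass': P(supplier A) = 0.9·0.9746 / (0.9·0.9746 + 0.4·0.0254) ≈ 0.9886
After 'pass': P(supplier A) = 0.9·0.9886 / (0.9·0.9886 + 0.4·0.0114) ≈ 0.9949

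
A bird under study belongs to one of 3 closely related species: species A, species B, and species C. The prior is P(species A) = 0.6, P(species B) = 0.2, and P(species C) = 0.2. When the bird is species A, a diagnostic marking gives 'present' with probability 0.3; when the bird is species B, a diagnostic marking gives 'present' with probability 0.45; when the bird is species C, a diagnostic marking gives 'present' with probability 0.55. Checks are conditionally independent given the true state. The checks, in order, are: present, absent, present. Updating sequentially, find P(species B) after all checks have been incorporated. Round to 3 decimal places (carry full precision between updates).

0.255

After 'present': normaliser = 0.3·0.6000 + 0.45·0.2000 + 0.55·0.2000; P(species A) ≈ 0.4737, P(species B) ≈ 0.2368, P(species C) ≈ 0.2895
After 'absent': normaliser = 0.7·0.4737 + 0.55·0.2368 + 0.45·0.2895; P(species A) ≈ 0.5600, P(species B) ≈ 0.2200, P(species C) ≈ 0.2200
After 'present': normaliser = 0.3·0.5600 + 0.45·0.2200 + 0.55·0.2200; P(species A) ≈ 0.4330, P(species B) ≈ 0.2552, P(species C) ≈ 0.3119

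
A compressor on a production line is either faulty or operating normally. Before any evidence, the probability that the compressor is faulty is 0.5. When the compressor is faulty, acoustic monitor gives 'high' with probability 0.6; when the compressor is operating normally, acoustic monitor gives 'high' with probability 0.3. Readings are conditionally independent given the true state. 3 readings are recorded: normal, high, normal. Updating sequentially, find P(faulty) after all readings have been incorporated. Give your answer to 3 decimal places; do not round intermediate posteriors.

0.395

After 'normal': P(faulty) = 0.4·0.5000 / (0.4·0.5000 + 0.7·0.5000) ≈ 0.3636
After 'high': P(faulty) = 0.6·0.3636 / (0.6·0.3636 + 0.3·0.6364) ≈ 0.5333
After 'normal': P(faulty) = 0.4·0.5333 / (0.4·0.5333 + 0.7·0.4667) ≈ 0.3951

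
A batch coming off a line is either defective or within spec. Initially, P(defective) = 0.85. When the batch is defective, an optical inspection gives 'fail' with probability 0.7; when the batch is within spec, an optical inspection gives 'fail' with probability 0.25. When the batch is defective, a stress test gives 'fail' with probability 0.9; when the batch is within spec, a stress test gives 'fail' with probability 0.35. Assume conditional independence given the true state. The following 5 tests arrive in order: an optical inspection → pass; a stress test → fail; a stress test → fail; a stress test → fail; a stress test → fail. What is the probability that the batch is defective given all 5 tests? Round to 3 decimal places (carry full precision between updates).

Each posterior becomes the prior for the next update.
After an optical inspection='pass': P(defective) = 0.3·0.8500 / (0.3·0.8500 + 0.75·0.1500) ≈ 0.6939
After a stress test='fail': P(defective) = 0.9·0.6939 / (0.9·0.6939 + 0.35·0.3061) ≈ 0.8536
After a stress test='fail': P(defective) = 0.9·0.8536 / (0.9·0.8536 + 0.35·0.1464) ≈ 0.9375
After a stress test='fail': P(defective) = 0.9·0.9375 / (0.9·0.9375 + 0.35·0.0625) ≈ 0.9747
After a stress test='fail': P(defective) = 0.9·0.9747 / (0.9·0.9747 + 0.35·0.0253) ≈ 0.9900

0.990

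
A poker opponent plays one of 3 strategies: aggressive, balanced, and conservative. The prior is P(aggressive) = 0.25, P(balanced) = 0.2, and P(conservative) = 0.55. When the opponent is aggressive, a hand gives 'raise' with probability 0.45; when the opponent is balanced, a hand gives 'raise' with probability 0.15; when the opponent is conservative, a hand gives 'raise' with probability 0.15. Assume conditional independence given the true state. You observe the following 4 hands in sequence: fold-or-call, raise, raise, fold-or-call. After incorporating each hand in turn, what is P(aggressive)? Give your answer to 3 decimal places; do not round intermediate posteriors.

After 'fold-or-call': normaliser = 0.55·0.2500 + 0.85·0.2000 + 0.85·0.5500; P(aggressive) ≈ 0.1774, P(balanced) ≈ 0.2194, P(conservative) ≈ 0.6032
After 'raise': normaliser = 0.45·0.1774 + 0.15·0.2194 + 0.15·0.6032; P(aggressive) ≈ 0.3929, P(balanced) ≈ 0.1619, P(conservative) ≈ 0.4452
After 'raise': normaliser = 0.45·0.3929 + 0.15·0.1619 + 0.15·0.4452; P(aggressive) ≈ 0.6600, P(balanced) ≈ 0.0907, P(conservative) ≈ 0.2493
After 'fold-or-call': normaliser = 0.55·0.6600 + 0.85·0.0907 + 0.85·0.2493; P(aggressive) ≈ 0.5567, P(balanced) ≈ 0.1182, P(conservative) ≈ 0.3251

0.557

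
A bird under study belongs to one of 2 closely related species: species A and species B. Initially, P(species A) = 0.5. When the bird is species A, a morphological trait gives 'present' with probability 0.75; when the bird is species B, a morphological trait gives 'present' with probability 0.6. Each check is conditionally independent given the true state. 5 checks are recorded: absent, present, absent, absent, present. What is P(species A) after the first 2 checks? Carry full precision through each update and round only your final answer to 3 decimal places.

0.439

After 'absent': P(species A) = 0.25·0.5000 / (0.25·0.5000 + 0.4·0.5000) ≈ 0.3846
After 'present': P(species A) = 0.75·0.3846 / (0.75·0.3846 + 0.6·0.6154) ≈ 0.4386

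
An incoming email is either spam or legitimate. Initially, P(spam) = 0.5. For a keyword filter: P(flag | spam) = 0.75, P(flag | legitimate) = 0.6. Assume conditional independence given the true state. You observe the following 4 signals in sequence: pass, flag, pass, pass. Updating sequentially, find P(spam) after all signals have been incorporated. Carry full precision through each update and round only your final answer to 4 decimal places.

After 'pass': P(spam) = 0.25·0.5000 / (0.25·0.5000 + 0.4·0.5000) ≈ 0.3846
After 'flag': P(spam) = 0.75·0.3846 / (0.75·0.3846 + 0.6·0.6154) ≈ 0.4386
After 'pass': P(spam) = 0.25·0.4386 / (0.25·0.4386 + 0.4·0.5614) ≈ 0.3281
After 'pass': P(spam) = 0.25·0.3281 / (0.25·0.3281 + 0.4·0.6719) ≈ 0.2338

0.2338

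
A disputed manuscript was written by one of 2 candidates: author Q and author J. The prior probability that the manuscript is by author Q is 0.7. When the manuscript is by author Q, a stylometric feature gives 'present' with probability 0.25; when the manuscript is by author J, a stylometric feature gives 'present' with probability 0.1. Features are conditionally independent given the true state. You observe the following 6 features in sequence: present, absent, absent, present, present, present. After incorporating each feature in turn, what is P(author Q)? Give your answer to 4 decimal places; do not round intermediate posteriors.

Apply Bayes' rule sequentially, carrying P(author Q) forward.
After 'present': P(author Q) = 0.25·0.7000 / (0.25·0.7000 + 0.1·0.3000) ≈ 0.8537
After 'absent': P(author Q) = 0.75·0.8537 / (0.75·0.8537 + 0.9·0.1463) ≈ 0.8294
After 'absent': P(author Q) = 0.75·0.8294 / (0.75·0.8294 + 0.9·0.1706) ≈ 0.8020
After 'present': P(author Q) = 0.25·0.8020 / (0.25·0.8020 + 0.1·0.1980) ≈ 0.9101
After 'present': P(author Q) = 0.25·0.9101 / (0.25·0.9101 + 0.1·0.0899) ≈ 0.9620
After 'present': P(author Q) = 0.25·0.9620 / (0.25·0.9620 + 0.1·0.0380) ≈ 0.9844

0.9844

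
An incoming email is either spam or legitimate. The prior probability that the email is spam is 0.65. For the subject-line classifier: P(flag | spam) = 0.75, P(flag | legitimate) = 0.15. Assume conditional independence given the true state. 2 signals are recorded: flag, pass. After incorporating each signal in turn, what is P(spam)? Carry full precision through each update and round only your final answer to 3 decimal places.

After 'flag': P(spam) = 0.75·0.6500 / (0.75·0.6500 + 0.15·0.3500) ≈ 0.9028
After 'pass': P(spam) = 0.25·0.9028 / (0.25·0.9028 + 0.85·0.0972) ≈ 0.7320

0.732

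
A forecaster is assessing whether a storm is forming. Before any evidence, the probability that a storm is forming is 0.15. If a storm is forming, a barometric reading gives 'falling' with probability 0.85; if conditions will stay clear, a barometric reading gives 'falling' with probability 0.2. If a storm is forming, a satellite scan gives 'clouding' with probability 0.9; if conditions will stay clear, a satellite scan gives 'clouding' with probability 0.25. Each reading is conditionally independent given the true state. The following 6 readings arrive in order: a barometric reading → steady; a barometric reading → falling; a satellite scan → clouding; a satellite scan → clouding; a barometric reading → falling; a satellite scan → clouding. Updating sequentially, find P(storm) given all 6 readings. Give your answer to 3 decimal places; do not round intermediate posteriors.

After a barometric reading='steady': P(storm) = 0.15·0.1500 / (0.15·0.1500 + 0.8·0.8500) ≈ 0.0320
After a barometric reading='falling': P(storm) = 0.85·0.0320 / (0.85·0.0320 + 0.2·0.9680) ≈ 0.1233
After a satellite scan='clouding': P(storm) = 0.9·0.1233 / (0.9·0.1233 + 0.25·0.8767) ≈ 0.3361
After a satellite scan='clouding': P(storm) = 0.9·0.3361 / (0.9·0.3361 + 0.25·0.6639) ≈ 0.6457
After a barometric reading='falling': P(storm) = 0.85·0.6457 / (0.85·0.6457 + 0.2·0.3543) ≈ 0.8857
After a satellite scan='clouding': P(storm) = 0.9·0.8857 / (0.9·0.8857 + 0.25·0.1143) ≈ 0.9654

0.965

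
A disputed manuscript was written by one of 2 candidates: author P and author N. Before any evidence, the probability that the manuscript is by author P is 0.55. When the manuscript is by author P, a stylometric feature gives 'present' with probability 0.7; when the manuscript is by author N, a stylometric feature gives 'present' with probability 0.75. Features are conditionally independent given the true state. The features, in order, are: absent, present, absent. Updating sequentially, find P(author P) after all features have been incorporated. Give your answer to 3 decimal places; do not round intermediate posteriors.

After 'absent': P(author P) = 0.3·0.5500 / (0.3·0.5500 + 0.25·0.4500) ≈ 0.5946
After 'present': P(author P) = 0.7·0.5946 / (0.7·0.5946 + 0.75·0.4054) ≈ 0.5779
After 'absent': P(author P) = 0.3·0.5779 / (0.3·0.5779 + 0.25·0.4221) ≈ 0.6216

0.622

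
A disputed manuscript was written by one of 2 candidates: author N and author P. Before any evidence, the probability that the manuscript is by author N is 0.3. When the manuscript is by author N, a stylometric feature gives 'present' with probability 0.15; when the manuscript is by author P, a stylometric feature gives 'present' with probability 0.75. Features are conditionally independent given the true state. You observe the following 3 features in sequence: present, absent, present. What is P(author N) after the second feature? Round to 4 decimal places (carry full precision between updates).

0.2257

Each posterior becomes the prior for the next update.
After 'present': P(author N) = 0.15·0.3000 / (0.15·0.3000 + 0.75·0.7000) ≈ 0.0789
After 'absent': P(author N) = 0.85·0.0789 / (0.85·0.0789 + 0.25·0.9211) ≈ 0.2257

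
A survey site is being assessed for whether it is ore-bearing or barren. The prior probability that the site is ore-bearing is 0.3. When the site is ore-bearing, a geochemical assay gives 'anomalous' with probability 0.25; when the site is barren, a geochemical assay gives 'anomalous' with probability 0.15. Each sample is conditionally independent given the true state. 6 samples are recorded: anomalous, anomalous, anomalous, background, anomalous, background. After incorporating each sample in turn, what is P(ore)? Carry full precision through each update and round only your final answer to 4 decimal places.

0.7202

After 'anomalous': P(ore) = 0.25·0.3000 / (0.25·0.3000 + 0.15·0.7000) ≈ 0.4167
After 'anomalous': P(ore) = 0.25·0.4167 / (0.25·0.4167 + 0.15·0.5833) ≈ 0.5435
After 'anomalous': P(ore) = 0.25·0.5435 / (0.25·0.5435 + 0.15·0.4565) ≈ 0.6649
After 'background': P(ore) = 0.75·0.6649 / (0.75·0.6649 + 0.85·0.3351) ≈ 0.6365
After 'anomalous': P(ore) = 0.25·0.6365 / (0.25·0.6365 + 0.15·0.3635) ≈ 0.7448
After 'background': P(ore) = 0.75·0.7448 / (0.75·0.7448 + 0.85·0.2552) ≈ 0.7202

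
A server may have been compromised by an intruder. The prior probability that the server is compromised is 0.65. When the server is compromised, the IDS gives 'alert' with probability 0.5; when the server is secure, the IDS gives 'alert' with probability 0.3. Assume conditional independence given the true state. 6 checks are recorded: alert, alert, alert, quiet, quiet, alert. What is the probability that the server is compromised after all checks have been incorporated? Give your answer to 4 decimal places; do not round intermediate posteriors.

After 'alert': P(compromised) = 0.5·0.6500 / (0.5·0.6500 + 0.3·0.3500) ≈ 0.7558
After 'alert': P(compromised) = 0.5·0.7558 / (0.5·0.7558 + 0.3·0.2442) ≈ 0.8376
After 'alert': P(compromised) = 0.5·0.8376 / (0.5·0.8376 + 0.3·0.1624) ≈ 0.8958
After 'quiet': P(compromised) = 0.5·0.8958 / (0.5·0.8958 + 0.7·0.1042) ≈ 0.8600
After 'quiet': P(compromised) = 0.5·0.8600 / (0.5·0.8600 + 0.7·0.1400) ≈ 0.8144
After 'alert': P(compromised) = 0.5·0.8144 / (0.5·0.8144 + 0.3·0.1856) ≈ 0.8797

0.8797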